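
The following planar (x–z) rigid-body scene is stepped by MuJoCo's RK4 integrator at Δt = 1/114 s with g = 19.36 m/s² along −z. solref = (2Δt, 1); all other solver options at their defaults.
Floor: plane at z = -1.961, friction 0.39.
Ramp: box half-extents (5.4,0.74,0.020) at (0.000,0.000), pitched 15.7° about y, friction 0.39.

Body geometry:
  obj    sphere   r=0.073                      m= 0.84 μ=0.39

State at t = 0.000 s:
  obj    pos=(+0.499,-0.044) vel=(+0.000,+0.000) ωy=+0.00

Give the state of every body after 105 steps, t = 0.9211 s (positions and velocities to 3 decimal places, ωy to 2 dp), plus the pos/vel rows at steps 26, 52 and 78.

State at t = 0.9211 s:
  obj    pos=(+2.027,-0.473) vel=(+3.318,-0.933) ωy=+47.20

Key-timestep trajectory:
   step    t(s)  obj.x    obj.z    obj.vx   obj.vz 
     26  0.2281   +0.593  -0.070  +0.822  -0.231
     52  0.4561   +0.874  -0.149  +1.643  -0.462
     78  0.6842   +1.342  -0.281  +2.465  -0.693


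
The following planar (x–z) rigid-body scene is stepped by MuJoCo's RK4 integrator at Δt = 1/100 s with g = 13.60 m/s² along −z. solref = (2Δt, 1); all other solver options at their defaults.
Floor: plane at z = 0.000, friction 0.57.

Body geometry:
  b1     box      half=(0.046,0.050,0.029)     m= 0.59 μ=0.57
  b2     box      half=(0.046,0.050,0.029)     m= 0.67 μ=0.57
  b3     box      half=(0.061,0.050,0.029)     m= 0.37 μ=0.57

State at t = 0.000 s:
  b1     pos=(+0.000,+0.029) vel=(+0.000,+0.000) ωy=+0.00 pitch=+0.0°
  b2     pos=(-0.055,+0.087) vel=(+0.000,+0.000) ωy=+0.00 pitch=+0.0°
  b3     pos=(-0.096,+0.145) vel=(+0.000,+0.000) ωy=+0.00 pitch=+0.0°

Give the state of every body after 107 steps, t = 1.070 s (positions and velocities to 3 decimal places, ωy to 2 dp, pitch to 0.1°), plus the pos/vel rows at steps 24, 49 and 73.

State at t = 1.070 s:
  b1     pos=(+0.000,+0.029) vel=(+0.000,+0.000) ωy=+0.00 pitch=+0.0°
  b2     pos=(-0.096,+0.046) vel=(+0.000,+0.000) ωy=+0.00 pitch=-90.0°
  b3     pos=(-0.198,+0.061) vel=(+0.000,+0.000) ωy=+0.00 pitch=-90.0°

Key-timestep trajectory:
   step    t(s)  b1.x    b1.z    b1.vx   b1.vz   b2.x    b2.z    b2.vx   b2.vz   b3.x    b3.z    b3.vx   b3.vz 
     24  0.2400   +0.000  +0.029  +0.000  +0.000   -0.105  +0.047  -0.240  +0.194   -0.182  +0.065  -0.348  +0.004
     49  0.4900   +0.000  +0.029  +0.000  +0.000   -0.114  +0.053  +0.143  -0.031   -0.212  +0.066  +0.118  -0.025
     73  0.7300   +0.000  +0.029  +0.000  +0.000   -0.097  +0.045  +0.119  -0.040   -0.200  +0.061  -0.090  +0.037


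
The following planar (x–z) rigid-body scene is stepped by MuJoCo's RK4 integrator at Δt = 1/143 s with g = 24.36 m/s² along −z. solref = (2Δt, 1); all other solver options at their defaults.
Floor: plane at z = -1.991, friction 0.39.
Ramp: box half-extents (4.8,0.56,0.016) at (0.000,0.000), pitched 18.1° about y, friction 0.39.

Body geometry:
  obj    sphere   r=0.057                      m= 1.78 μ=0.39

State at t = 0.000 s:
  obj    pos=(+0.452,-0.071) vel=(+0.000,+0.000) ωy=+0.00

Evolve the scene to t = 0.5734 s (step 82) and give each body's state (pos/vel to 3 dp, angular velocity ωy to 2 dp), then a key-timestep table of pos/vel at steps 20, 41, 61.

State at t = 0.5734 s:
  obj    pos=(+1.297,-0.347) vel=(+2.946,-0.963) ωy=+54.37

Key-timestep trajectory:
   step    t(s)  obj.x    obj.z    obj.vx   obj.vz 
     20  0.1399   +0.502  -0.087  +0.719  -0.235
     41  0.2867   +0.663  -0.140  +1.473  -0.482
     61  0.4266   +0.920  -0.224  +2.192  -0.716


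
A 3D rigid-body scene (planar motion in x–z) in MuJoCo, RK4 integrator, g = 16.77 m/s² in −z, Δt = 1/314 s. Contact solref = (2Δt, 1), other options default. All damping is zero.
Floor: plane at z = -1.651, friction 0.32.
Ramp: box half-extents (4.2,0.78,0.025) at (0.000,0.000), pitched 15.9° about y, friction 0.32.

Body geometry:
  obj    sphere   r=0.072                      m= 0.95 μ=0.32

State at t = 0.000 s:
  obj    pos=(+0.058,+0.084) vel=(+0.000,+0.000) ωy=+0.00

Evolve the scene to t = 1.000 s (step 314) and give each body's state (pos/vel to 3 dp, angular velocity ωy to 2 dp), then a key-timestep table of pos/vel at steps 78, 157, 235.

State at t = 1.000 s:
  obj    pos=(+1.636,-0.365) vel=(+3.156,-0.899) ωy=+45.57

Key-timestep trajectory:
   step    t(s)  obj.x    obj.z    obj.vx   obj.vz 
     78  0.2484   +0.155  +0.057  +0.784  -0.223
    157  0.5000   +0.453  -0.028  +1.578  -0.450
    235  0.7484   +0.942  -0.167  +2.362  -0.673


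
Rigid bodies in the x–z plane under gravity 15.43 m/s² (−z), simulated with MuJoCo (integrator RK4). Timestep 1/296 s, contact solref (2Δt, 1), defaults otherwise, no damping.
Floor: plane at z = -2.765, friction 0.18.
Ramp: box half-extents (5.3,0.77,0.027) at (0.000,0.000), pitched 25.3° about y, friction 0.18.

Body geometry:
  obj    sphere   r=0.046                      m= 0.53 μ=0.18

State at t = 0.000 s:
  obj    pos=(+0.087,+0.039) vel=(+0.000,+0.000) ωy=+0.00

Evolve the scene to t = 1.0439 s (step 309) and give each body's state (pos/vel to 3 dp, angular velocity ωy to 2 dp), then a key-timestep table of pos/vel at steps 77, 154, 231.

State at t = 1.0439 s:
  obj    pos=(+2.408,-1.057) vel=(+4.446,-2.101) ωy=+106.87

Key-timestep trajectory:
   step    t(s)  obj.x    obj.z    obj.vx   obj.vz 
     77  0.2601   +0.231  -0.029  +1.108  -0.524
    154  0.5203   +0.664  -0.233  +2.216  -1.047
    231  0.7804   +1.384  -0.574  +3.323  -1.571


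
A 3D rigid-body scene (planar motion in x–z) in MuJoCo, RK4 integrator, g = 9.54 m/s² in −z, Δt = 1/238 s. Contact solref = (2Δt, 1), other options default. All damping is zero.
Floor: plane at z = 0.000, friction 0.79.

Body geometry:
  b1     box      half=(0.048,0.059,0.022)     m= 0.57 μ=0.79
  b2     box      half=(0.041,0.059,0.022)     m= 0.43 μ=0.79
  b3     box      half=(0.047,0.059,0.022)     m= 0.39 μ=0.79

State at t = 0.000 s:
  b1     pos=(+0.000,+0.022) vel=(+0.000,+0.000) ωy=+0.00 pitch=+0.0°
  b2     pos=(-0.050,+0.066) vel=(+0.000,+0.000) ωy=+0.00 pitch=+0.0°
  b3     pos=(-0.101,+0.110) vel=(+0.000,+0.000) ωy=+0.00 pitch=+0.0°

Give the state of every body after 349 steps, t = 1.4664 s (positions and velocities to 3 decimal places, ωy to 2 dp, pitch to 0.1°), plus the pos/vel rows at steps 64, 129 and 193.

State at t = 1.4664 s:
  b1     pos=(+0.000,+0.022) vel=(+0.000,+0.000) ωy=+0.00 pitch=+0.0°
  b2     pos=(-0.086,+0.041) vel=(+0.000,+0.000) ωy=+0.00 pitch=-90.0°
  b3     pos=(-0.177,+0.047) vel=(+0.000,+0.000) ωy=+0.00 pitch=-90.0°

Key-timestep trajectory:
   step    t(s)  b1.x    b1.z    b1.vx   b1.vz   b2.x    b2.z    b2.vx   b2.vz   b3.x    b3.z    b3.vx   b3.vz 
     64  0.2689   +0.000  +0.022  +0.000  +0.000   -0.081  +0.043  -0.063  -0.030   -0.145  +0.051  -0.080  +0.015
    129  0.5420   +0.000  +0.022  +0.000  +0.000   -0.086  +0.041  +0.000  +0.000   -0.170  +0.050  -0.176  -0.068
    193  0.8109   +0.000  +0.022  +0.000  +0.000   -0.086  +0.041  +0.000  +0.000   -0.174  +0.048  -0.030  -0.011


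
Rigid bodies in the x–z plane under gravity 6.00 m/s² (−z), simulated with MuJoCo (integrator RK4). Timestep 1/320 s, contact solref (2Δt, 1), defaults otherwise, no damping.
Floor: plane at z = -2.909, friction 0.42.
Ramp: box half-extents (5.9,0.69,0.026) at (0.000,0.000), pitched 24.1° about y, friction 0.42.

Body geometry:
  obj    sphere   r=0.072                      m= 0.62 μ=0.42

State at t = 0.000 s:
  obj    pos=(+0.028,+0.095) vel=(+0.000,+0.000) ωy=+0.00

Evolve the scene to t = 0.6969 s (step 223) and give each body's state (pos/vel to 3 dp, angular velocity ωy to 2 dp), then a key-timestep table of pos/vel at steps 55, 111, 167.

State at t = 0.6969 s:
  obj    pos=(+0.416,-0.079) vel=(+1.113,-0.498) ωy=+16.94

Key-timestep trajectory:
   step    t(s)  obj.x    obj.z    obj.vx   obj.vz 
     55  0.1719   +0.052  +0.084  +0.275  -0.123
    111  0.3469   +0.124  +0.052  +0.554  -0.248
    167  0.5219   +0.246  -0.002  +0.834  -0.373


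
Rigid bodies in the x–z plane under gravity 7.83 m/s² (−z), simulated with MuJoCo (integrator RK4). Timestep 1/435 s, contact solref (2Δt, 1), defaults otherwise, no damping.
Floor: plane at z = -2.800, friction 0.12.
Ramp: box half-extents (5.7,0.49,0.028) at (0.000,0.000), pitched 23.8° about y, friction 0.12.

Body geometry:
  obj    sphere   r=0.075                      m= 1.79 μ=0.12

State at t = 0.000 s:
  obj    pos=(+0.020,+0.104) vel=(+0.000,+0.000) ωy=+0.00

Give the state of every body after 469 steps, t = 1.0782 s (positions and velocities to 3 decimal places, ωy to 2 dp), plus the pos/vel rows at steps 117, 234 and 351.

State at t = 1.0782 s:
  obj    pos=(+1.243,-0.436) vel=(+2.272,-0.991) ωy=+30.92

Key-timestep trajectory:
   step    t(s)  obj.x    obj.z    obj.vx   obj.vz 
    117  0.2690   +0.096  +0.070  +0.567  -0.249
    234  0.5379   +0.325  -0.031  +1.134  -0.495
    351  0.8069   +0.705  -0.198  +1.698  -0.751


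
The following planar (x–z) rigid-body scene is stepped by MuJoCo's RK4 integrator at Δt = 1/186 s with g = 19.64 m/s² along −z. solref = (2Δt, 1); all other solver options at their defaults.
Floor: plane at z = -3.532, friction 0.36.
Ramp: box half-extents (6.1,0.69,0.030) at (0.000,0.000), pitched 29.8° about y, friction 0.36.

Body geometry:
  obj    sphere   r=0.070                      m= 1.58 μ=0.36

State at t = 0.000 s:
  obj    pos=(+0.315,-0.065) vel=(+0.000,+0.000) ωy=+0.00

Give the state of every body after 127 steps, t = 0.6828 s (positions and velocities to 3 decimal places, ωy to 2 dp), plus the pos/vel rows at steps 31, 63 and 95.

State at t = 0.6828 s:
  obj    pos=(+1.725,-0.873) vel=(+4.131,-2.366) ωy=+67.99

Key-timestep trajectory:
   step    t(s)  obj.x    obj.z    obj.vx   obj.vz 
     31  0.1667   +0.399  -0.113  +1.009  -0.578
     63  0.3387   +0.662  -0.264  +2.049  -1.174
     95  0.5108   +1.104  -0.517  +3.090  -1.770


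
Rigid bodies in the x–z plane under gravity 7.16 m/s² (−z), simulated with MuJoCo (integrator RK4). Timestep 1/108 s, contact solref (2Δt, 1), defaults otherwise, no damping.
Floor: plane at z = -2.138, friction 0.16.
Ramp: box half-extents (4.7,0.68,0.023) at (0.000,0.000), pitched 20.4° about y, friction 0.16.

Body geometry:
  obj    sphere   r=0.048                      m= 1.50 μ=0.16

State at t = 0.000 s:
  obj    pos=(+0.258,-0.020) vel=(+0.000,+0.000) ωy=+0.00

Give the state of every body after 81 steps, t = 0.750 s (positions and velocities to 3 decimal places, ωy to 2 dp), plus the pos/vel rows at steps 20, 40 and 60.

State at t = 0.750 s:
  obj    pos=(+0.728,-0.195) vel=(+1.253,-0.466) ωy=+27.84

Key-timestep trajectory:
   step    t(s)  obj.x    obj.z    obj.vx   obj.vz 
     20  0.1852   +0.287  -0.031  +0.310  -0.115
     40  0.3704   +0.373  -0.063  +0.619  -0.230
     60  0.5556   +0.516  -0.116  +0.928  -0.345


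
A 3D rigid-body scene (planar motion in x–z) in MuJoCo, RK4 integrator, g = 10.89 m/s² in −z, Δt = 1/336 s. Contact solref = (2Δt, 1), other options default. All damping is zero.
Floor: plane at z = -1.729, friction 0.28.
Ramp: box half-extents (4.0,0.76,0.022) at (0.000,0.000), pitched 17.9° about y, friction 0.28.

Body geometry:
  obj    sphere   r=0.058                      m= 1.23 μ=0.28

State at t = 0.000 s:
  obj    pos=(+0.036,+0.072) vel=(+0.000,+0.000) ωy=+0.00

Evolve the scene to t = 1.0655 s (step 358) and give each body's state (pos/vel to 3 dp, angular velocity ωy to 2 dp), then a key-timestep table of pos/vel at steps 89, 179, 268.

State at t = 1.0655 s:
  obj    pos=(+1.328,-0.345) vel=(+2.424,-0.783) ωy=+43.92

Key-timestep trajectory:
   step    t(s)  obj.x    obj.z    obj.vx   obj.vz 
     89  0.2649   +0.116  +0.047  +0.603  -0.195
    179  0.5327   +0.359  -0.032  +1.212  -0.391
    268  0.7976   +0.760  -0.161  +1.815  -0.586


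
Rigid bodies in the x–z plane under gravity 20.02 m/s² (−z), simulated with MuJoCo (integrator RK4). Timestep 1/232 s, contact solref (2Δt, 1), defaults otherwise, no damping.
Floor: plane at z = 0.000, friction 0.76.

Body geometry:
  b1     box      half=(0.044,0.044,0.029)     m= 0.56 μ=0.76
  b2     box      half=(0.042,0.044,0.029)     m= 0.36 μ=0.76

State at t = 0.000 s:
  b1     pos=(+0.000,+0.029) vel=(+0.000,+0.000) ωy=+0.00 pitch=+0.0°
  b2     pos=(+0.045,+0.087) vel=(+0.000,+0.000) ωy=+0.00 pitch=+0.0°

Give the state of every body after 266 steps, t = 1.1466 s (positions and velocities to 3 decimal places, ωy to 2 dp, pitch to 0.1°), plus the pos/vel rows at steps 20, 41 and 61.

State at t = 1.1466 s:
  b1     pos=(+0.000,+0.029) vel=(+0.000,+0.000) ωy=+0.00 pitch=+0.0°
  b2     pos=(+0.082,+0.042) vel=(+0.000,+0.000) ωy=+0.00 pitch=+90.0°

Key-timestep trajectory:
   step    t(s)  b1.x    b1.z    b1.vx   b1.vz   b2.x    b2.z    b2.vx   b2.vz 
     20  0.0862   +0.000  +0.029  +0.000  +0.000   +0.047  +0.087  +0.047  -0.004
     41  0.1767   +0.000  +0.029  +0.000  +0.000   +0.058  +0.084  +0.230  -0.114
     61  0.2629   +0.000  +0.029  +0.000  +0.000   +0.084  +0.039  +0.101  +0.043


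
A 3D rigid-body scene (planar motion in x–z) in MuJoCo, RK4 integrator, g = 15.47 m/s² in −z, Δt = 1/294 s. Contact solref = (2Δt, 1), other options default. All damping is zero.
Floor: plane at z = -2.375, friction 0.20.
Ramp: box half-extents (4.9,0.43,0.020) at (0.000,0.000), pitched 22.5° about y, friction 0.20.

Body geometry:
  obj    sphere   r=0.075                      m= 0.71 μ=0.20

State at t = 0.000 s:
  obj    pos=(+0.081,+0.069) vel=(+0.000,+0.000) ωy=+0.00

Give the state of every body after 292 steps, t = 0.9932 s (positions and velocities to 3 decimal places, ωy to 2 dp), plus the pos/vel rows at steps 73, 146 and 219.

State at t = 0.9932 s:
  obj    pos=(+2.008,-0.729) vel=(+3.880,-1.607) ωy=+55.99

Key-timestep trajectory:
   step    t(s)  obj.x    obj.z    obj.vx   obj.vz 
     73  0.2483   +0.202  +0.019  +0.970  -0.402
    146  0.4966   +0.563  -0.130  +1.940  -0.804
    219  0.7449   +1.165  -0.380  +2.910  -1.205


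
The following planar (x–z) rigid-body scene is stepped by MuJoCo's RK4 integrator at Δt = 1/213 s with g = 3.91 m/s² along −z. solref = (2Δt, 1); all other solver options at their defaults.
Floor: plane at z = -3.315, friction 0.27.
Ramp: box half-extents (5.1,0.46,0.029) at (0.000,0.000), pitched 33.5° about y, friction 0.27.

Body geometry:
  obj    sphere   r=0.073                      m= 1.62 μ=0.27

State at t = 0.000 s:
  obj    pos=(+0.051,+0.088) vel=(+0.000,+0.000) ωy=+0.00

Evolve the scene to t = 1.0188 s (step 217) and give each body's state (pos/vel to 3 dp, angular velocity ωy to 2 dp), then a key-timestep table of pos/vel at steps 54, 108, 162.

State at t = 1.0188 s:
  obj    pos=(+0.718,-0.353) vel=(+1.310,-0.867) ωy=+21.51

Key-timestep trajectory:
   step    t(s)  obj.x    obj.z    obj.vx   obj.vz 
     54  0.2535   +0.093  +0.061  +0.326  -0.216
    108  0.5070   +0.217  -0.021  +0.652  -0.431
    162  0.7606   +0.423  -0.158  +0.978  -0.647


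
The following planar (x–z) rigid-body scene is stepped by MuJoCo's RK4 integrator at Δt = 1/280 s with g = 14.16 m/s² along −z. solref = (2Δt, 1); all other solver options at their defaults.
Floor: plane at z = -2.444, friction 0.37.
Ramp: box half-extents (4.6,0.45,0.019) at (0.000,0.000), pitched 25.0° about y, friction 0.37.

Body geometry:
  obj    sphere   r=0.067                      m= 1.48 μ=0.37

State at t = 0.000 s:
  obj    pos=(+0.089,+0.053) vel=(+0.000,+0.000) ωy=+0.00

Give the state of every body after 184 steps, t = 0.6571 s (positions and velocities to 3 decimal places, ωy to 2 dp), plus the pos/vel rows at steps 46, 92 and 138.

State at t = 0.6571 s:
  obj    pos=(+0.926,-0.337) vel=(+2.546,-1.187) ωy=+41.92

Key-timestep trajectory:
   step    t(s)  obj.x    obj.z    obj.vx   obj.vz 
     46  0.1643   +0.141  +0.029  +0.637  -0.297
     92  0.3286   +0.298  -0.044  +1.273  -0.594
    138  0.4929   +0.560  -0.166  +1.909  -0.890


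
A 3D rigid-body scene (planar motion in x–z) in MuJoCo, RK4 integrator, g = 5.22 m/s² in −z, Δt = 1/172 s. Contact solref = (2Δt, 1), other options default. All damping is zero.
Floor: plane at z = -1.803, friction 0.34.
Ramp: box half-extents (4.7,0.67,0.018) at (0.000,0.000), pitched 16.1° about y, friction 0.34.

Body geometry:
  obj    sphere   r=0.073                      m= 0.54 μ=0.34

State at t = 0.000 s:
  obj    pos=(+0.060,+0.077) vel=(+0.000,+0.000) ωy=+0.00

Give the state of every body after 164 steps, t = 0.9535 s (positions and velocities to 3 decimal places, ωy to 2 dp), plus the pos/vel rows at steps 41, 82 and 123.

State at t = 0.9535 s:
  obj    pos=(+0.512,-0.053) vel=(+0.947,-0.273) ωy=+13.50

Key-timestep trajectory:
   step    t(s)  obj.x    obj.z    obj.vx   obj.vz 
     41  0.2384   +0.088  +0.069  +0.237  -0.068
     82  0.4767   +0.173  +0.045  +0.474  -0.137
    123  0.7151   +0.314  +0.004  +0.710  -0.205


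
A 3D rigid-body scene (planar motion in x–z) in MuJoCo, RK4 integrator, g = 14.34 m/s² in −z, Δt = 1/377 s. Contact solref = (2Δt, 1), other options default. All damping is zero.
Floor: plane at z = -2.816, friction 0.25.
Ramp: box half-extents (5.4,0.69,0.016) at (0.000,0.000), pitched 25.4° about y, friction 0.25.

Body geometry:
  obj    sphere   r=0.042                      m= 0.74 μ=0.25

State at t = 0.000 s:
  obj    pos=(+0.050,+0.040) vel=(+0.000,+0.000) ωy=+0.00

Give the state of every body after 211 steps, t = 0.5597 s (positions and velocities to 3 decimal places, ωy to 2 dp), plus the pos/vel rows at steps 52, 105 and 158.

State at t = 0.5597 s:
  obj    pos=(+0.672,-0.255) vel=(+2.221,-1.055) ωy=+58.54

Key-timestep trajectory:
   step    t(s)  obj.x    obj.z    obj.vx   obj.vz 
     52  0.1379   +0.088  +0.022  +0.548  -0.260
    105  0.2785   +0.204  -0.033  +1.105  -0.525
    158  0.4191   +0.399  -0.125  +1.663  -0.790


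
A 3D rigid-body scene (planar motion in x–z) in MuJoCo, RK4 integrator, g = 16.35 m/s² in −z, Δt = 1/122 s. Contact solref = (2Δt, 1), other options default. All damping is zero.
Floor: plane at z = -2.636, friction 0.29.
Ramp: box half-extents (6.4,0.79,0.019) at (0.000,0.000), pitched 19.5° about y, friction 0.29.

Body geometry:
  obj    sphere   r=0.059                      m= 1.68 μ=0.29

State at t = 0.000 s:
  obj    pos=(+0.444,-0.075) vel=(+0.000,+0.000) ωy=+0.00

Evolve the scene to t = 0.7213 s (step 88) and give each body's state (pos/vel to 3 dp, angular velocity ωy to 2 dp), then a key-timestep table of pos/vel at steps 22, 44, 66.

State at t = 0.7213 s:
  obj    pos=(+1.400,-0.413) vel=(+2.651,-0.939) ωy=+47.64

Key-timestep trajectory:
   step    t(s)  obj.x    obj.z    obj.vx   obj.vz 
     22  0.1803   +0.504  -0.096  +0.663  -0.235
     44  0.3607   +0.683  -0.159  +1.325  -0.469
     66  0.5410   +0.982  -0.265  +1.988  -0.704


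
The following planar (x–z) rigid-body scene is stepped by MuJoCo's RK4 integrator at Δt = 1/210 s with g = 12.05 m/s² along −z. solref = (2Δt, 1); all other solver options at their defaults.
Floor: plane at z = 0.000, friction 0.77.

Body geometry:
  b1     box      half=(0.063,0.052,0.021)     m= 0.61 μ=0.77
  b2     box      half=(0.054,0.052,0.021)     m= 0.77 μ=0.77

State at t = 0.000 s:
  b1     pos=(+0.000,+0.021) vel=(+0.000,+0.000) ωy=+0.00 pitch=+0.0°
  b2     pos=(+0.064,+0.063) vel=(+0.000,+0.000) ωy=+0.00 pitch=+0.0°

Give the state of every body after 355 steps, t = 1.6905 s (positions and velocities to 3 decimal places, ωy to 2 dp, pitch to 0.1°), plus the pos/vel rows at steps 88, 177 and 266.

State at t = 1.6905 s:
  b1     pos=(-0.001,+0.021) vel=(-0.001,+0.000) ωy=+0.00 pitch=+0.0°
  b2     pos=(+0.080,+0.054) vel=(+0.000,+0.000) ωy=-0.02 pitch=+47.9°

Key-timestep trajectory:
   step    t(s)  b1.x    b1.z    b1.vx   b1.vz   b2.x    b2.z    b2.vx   b2.vz 
     88  0.4190   +0.000  +0.021  +0.000  +0.000   +0.094  +0.058  +0.035  +0.002
    177  0.8429   +0.000  +0.021  -0.001  +0.000   +0.080  +0.054  +0.004  +0.002
    266  1.2667   +0.000  +0.021  -0.001  +0.000   +0.080  +0.054  +0.000  +0.000


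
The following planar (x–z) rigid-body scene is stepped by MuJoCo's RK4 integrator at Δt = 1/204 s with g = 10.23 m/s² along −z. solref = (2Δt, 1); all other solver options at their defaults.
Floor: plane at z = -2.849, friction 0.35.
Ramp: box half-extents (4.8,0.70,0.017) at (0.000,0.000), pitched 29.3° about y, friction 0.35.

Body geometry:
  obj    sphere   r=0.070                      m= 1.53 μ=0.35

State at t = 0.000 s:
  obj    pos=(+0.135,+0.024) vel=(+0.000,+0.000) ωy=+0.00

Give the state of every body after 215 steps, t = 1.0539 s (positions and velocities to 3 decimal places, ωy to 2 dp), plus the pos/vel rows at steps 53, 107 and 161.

State at t = 1.0539 s:
  obj    pos=(+1.867,-0.948) vel=(+3.287,-1.844) ωy=+53.83

Key-timestep trajectory:
   step    t(s)  obj.x    obj.z    obj.vx   obj.vz 
     53  0.2598   +0.240  -0.035  +0.810  -0.455
    107  0.5245   +0.564  -0.217  +1.636  -0.918
    161  0.7892   +1.106  -0.521  +2.461  -1.381


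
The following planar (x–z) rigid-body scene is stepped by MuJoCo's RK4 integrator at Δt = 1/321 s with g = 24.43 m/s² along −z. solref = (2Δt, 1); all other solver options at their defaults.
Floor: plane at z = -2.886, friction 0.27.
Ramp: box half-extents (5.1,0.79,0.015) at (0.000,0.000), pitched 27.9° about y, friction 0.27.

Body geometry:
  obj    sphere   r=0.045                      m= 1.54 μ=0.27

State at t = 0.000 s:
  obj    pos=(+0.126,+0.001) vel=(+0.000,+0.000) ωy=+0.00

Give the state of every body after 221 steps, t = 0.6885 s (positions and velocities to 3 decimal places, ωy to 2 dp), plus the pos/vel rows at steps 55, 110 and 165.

State at t = 0.6885 s:
  obj    pos=(+1.836,-0.904) vel=(+4.968,-2.631) ωy=+124.90

Key-timestep trajectory:
   step    t(s)  obj.x    obj.z    obj.vx   obj.vz 
     55  0.1713   +0.232  -0.055  +1.237  -0.655
    110  0.3427   +0.550  -0.223  +2.473  -1.309
    165  0.5140   +1.080  -0.504  +3.710  -1.964


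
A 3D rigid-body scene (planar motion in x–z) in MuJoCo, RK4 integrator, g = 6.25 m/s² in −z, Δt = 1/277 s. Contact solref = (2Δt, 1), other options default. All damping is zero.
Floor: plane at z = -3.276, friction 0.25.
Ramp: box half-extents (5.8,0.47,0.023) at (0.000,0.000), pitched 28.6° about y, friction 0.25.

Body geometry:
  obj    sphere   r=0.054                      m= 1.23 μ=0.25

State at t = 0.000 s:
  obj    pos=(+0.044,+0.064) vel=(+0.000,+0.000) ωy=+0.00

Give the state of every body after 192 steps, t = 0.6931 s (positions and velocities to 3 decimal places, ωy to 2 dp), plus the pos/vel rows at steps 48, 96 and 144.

State at t = 0.6931 s:
  obj    pos=(+0.495,-0.182) vel=(+1.301,-0.709) ωy=+27.42

Key-timestep trajectory:
   step    t(s)  obj.x    obj.z    obj.vx   obj.vz 
     48  0.1733   +0.072  +0.048  +0.325  -0.177
     96  0.3466   +0.157  +0.002  +0.650  -0.355
    144  0.5199   +0.298  -0.075  +0.975  -0.532


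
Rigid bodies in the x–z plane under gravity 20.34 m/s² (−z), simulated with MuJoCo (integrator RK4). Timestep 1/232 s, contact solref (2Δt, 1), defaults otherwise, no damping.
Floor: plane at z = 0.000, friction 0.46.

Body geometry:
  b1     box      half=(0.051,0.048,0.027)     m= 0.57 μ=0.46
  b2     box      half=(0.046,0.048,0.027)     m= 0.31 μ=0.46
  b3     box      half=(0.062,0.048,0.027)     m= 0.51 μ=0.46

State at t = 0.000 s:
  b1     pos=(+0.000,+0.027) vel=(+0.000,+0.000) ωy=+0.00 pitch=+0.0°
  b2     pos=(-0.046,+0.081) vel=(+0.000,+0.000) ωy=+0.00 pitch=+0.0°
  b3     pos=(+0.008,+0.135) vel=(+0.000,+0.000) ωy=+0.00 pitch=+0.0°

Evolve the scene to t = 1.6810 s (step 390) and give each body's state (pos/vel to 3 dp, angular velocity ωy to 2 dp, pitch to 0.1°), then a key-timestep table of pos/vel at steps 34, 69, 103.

State at t = 1.6810 s:
  b1     pos=(+0.000,+0.027) vel=(+0.000,+0.000) ωy=+0.00 pitch=+0.0°
  b2     pos=(-0.046,+0.081) vel=(+0.000,+0.000) ωy=+0.00 pitch=+0.0°
  b3     pos=(+0.151,+0.027) vel=(+0.000,+0.000) ωy=+0.00 pitch=+180.0°

Key-timestep trajectory:
   step    t(s)  b1.x    b1.z    b1.vx   b1.vz   b2.x    b2.z    b2.vx   b2.vz   b3.x    b3.z    b3.vx   b3.vz 
     34  0.1466   +0.000  +0.027  +0.001  +0.000   -0.046  +0.081  +0.001  +0.000   +0.030  +0.117  +0.230  +0.158
     69  0.2974   +0.000  +0.027  +0.000  +0.000   -0.046  +0.081  +0.000  +0.000   +0.051  +0.121  +0.128  -0.010
    103  0.4440   +0.000  +0.027  +0.000  +0.000   -0.046  +0.081  +0.000  +0.000   +0.098  +0.100  +0.584  -0.587


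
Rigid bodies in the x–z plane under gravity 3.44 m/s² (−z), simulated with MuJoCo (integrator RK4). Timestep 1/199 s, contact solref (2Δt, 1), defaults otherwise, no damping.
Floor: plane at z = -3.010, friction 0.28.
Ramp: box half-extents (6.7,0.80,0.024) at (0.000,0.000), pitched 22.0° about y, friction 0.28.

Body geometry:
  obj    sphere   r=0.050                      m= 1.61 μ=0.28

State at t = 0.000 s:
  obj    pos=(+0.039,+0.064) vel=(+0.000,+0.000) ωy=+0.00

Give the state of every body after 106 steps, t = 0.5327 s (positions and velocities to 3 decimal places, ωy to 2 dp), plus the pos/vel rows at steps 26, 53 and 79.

State at t = 0.5327 s:
  obj    pos=(+0.160,+0.015) vel=(+0.455,-0.184) ωy=+9.80

Key-timestep trajectory:
   step    t(s)  obj.x    obj.z    obj.vx   obj.vz 
     26  0.1307   +0.046  +0.061  +0.112  -0.045
     53  0.2663   +0.069  +0.052  +0.227  -0.092
     79  0.3970   +0.106  +0.037  +0.339  -0.137


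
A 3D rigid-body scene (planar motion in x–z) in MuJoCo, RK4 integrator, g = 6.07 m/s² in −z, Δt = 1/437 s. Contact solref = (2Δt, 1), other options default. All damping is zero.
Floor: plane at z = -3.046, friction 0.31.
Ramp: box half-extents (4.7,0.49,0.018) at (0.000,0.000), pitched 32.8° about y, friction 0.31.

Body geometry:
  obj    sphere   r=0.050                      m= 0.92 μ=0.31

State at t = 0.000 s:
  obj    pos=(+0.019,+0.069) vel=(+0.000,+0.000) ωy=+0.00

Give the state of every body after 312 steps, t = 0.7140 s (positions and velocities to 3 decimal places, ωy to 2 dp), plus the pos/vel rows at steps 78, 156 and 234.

State at t = 0.7140 s:
  obj    pos=(+0.522,-0.256) vel=(+1.410,-0.908) ωy=+33.53

Key-timestep trajectory:
   step    t(s)  obj.x    obj.z    obj.vx   obj.vz 
     78  0.1785   +0.050  +0.048  +0.352  -0.227
    156  0.3570   +0.145  -0.012  +0.705  -0.454
    234  0.5355   +0.302  -0.114  +1.057  -0.681


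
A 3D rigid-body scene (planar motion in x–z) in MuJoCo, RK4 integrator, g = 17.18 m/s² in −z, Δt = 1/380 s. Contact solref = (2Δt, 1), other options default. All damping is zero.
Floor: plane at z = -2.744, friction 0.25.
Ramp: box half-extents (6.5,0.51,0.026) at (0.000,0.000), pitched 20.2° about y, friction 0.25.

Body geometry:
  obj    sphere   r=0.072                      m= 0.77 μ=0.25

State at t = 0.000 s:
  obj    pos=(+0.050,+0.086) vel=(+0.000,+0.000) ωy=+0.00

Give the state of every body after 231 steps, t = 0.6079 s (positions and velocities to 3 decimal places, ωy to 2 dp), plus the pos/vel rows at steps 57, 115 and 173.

State at t = 0.6079 s:
  obj    pos=(+0.785,-0.184) vel=(+2.418,-0.889) ωy=+35.77

Key-timestep trajectory:
   step    t(s)  obj.x    obj.z    obj.vx   obj.vz 
     57  0.1500   +0.095  +0.070  +0.597  -0.220
    115  0.3026   +0.232  +0.019  +1.204  -0.443
    173  0.4553   +0.462  -0.066  +1.811  -0.666


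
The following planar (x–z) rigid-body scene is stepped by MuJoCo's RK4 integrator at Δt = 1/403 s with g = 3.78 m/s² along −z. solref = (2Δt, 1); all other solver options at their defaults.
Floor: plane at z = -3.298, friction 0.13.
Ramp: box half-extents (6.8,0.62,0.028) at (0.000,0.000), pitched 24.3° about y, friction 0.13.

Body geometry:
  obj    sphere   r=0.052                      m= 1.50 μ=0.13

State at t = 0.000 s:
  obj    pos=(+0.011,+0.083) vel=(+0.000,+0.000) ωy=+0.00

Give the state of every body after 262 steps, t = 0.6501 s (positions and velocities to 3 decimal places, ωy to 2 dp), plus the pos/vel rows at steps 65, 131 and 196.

State at t = 0.6501 s:
  obj    pos=(+0.225,-0.014) vel=(+0.658,-0.297) ωy=+13.89

Key-timestep trajectory:
   step    t(s)  obj.x    obj.z    obj.vx   obj.vz 
     65  0.1613   +0.024  +0.077  +0.164  -0.073
    131  0.3251   +0.065  +0.059  +0.329  -0.149
    196  0.4864   +0.131  +0.029  +0.493  -0.222


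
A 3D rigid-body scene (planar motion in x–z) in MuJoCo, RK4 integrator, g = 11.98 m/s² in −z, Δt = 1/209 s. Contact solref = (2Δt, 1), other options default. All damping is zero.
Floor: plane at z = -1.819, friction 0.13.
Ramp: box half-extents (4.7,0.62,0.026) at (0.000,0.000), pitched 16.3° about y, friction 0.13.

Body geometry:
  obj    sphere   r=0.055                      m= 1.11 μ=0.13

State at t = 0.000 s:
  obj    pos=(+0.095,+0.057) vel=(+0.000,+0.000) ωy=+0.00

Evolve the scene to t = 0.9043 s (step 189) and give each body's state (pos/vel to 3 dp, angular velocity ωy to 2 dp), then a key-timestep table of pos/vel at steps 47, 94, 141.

State at t = 0.9043 s:
  obj    pos=(+1.038,-0.219) vel=(+2.085,-0.610) ωy=+39.48

Key-timestep trajectory:
   step    t(s)  obj.x    obj.z    obj.vx   obj.vz 
     47  0.2249   +0.153  +0.040  +0.519  -0.152
     94  0.4498   +0.328  -0.012  +1.037  -0.303
    141  0.6746   +0.620  -0.097  +1.555  -0.455


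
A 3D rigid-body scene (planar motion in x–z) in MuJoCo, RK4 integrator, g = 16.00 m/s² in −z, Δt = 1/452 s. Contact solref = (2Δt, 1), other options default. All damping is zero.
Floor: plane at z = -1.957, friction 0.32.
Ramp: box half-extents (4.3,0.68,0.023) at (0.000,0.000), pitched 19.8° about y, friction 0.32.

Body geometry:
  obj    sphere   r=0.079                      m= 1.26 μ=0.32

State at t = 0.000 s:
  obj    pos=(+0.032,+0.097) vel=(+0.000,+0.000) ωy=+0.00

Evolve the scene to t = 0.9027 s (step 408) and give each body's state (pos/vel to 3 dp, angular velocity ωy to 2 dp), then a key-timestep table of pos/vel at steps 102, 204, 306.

State at t = 0.9027 s:
  obj    pos=(+1.516,-0.437) vel=(+3.288,-1.184) ωy=+44.23

Key-timestep trajectory:
   step    t(s)  obj.x    obj.z    obj.vx   obj.vz 
    102  0.2257   +0.125  +0.063  +0.822  -0.296
    204  0.4513   +0.403  -0.037  +1.644  -0.592
    306  0.6770   +0.867  -0.204  +2.466  -0.888


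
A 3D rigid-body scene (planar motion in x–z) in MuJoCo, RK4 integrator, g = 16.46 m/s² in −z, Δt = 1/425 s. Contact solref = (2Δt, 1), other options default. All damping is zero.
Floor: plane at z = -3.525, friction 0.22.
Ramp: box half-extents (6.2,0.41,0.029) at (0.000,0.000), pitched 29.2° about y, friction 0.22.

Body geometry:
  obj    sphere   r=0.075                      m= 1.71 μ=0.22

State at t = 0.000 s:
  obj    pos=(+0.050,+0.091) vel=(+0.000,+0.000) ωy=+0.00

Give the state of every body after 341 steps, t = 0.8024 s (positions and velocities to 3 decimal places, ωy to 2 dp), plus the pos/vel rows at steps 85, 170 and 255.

State at t = 0.8024 s:
  obj    pos=(+1.662,-0.810) vel=(+4.018,-2.245) ωy=+61.35

Key-timestep trajectory:
   step    t(s)  obj.x    obj.z    obj.vx   obj.vz 
     85  0.2000   +0.150  +0.035  +1.002  -0.560
    170  0.4000   +0.451  -0.133  +2.003  -1.119
    255  0.6000   +0.951  -0.413  +3.004  -1.679


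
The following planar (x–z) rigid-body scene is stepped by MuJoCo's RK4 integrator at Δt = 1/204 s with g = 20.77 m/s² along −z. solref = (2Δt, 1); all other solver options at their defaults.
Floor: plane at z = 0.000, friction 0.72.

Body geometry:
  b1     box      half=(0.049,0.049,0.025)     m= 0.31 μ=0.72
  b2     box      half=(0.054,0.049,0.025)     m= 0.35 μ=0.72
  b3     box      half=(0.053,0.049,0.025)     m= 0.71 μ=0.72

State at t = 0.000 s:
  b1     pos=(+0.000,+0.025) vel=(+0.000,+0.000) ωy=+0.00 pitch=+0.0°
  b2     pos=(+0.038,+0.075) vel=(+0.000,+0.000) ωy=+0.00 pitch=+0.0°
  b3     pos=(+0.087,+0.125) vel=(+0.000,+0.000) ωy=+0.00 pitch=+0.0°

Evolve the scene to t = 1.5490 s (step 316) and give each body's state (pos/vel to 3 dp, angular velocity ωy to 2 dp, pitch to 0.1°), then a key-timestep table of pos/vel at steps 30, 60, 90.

State at t = 1.5490 s:
  b1     pos=(+0.000,+0.025) vel=(+0.000,+0.000) ωy=+0.00 pitch=+0.0°
  b2     pos=(+0.151,+0.049) vel=(-0.001,+0.000) ωy=+0.01 pitch=+148.8°
  b3     pos=(+0.254,+0.025) vel=(+0.000,+0.000) ωy=+0.00 pitch=+180.0°

Key-timestep trajectory:
   step    t(s)  b1.x    b1.z    b1.vx   b1.vz   b2.x    b2.z    b2.vx   b2.vz   b3.x    b3.z    b3.vx   b3.vz 
     30  0.1471   +0.000  +0.025  -0.001  +0.000   +0.065  +0.072  +0.400  -0.321   +0.140  +0.053  +0.435  -0.452
     60  0.2941   +0.000  +0.025  +0.000  +0.000   +0.121  +0.059  +0.167  -0.020   +0.190  +0.058  +0.182  +0.004
     90  0.4412   +0.000  +0.025  +0.000  +0.000   +0.140  +0.052  +0.172  -0.083   +0.223  +0.053  +0.426  -0.226


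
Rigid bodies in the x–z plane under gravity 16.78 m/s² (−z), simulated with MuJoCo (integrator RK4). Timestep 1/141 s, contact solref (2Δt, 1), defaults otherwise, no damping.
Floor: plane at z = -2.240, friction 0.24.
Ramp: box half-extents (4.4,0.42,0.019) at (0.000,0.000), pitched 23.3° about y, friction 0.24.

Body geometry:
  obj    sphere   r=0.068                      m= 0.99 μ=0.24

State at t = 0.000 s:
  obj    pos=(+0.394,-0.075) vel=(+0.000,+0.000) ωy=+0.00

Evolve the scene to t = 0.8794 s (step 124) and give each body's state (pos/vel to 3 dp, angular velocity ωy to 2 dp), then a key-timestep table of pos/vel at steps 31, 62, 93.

State at t = 0.8794 s:
  obj    pos=(+2.078,-0.800) vel=(+3.830,-1.649) ωy=+61.30

Key-timestep trajectory:
   step    t(s)  obj.x    obj.z    obj.vx   obj.vz 
     31  0.2199   +0.499  -0.120  +0.958  -0.412
     62  0.4397   +0.815  -0.256  +1.915  -0.825
     93  0.6596   +1.341  -0.483  +2.872  -1.237


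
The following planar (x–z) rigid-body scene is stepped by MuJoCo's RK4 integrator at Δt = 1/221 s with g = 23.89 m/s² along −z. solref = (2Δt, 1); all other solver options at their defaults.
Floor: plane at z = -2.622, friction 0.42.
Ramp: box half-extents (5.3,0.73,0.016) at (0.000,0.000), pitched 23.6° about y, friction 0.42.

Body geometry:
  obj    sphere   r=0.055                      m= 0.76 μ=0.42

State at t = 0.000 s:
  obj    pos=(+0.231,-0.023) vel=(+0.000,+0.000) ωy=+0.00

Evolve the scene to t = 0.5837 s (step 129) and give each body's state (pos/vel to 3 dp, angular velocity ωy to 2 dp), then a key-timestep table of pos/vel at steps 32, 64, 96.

State at t = 0.5837 s:
  obj    pos=(+1.297,-0.489) vel=(+3.654,-1.596) ωy=+72.49

Key-timestep trajectory:
   step    t(s)  obj.x    obj.z    obj.vx   obj.vz 
     32  0.1448   +0.297  -0.052  +0.907  -0.396
     64  0.2896   +0.493  -0.138  +1.813  -0.792
     96  0.4344   +0.822  -0.281  +2.719  -1.188


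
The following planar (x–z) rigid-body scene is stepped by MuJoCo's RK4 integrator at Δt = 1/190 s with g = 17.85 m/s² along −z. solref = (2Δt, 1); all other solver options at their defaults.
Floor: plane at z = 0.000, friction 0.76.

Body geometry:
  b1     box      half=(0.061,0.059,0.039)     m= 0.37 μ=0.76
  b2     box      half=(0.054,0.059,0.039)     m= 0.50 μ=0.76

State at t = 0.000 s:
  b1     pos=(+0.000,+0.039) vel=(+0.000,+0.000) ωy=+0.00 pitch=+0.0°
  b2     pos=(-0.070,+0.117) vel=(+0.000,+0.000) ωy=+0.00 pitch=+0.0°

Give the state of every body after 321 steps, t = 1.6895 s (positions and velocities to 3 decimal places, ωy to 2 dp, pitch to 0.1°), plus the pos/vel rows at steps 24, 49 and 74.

State at t = 1.6895 s:
  b1     pos=(+0.000,+0.039) vel=(+0.000,+0.000) ωy=+0.00 pitch=+0.0°
  b2     pos=(-0.118,+0.054) vel=(+0.000,+0.000) ωy=+0.00 pitch=-90.0°

Key-timestep trajectory:
   step    t(s)  b1.x    b1.z    b1.vx   b1.vz   b2.x    b2.z    b2.vx   b2.vz 
     24  0.1263   +0.000  +0.039  +0.001  +0.000   -0.089  +0.106  -0.322  -0.322
     49  0.2579   +0.000  +0.039  +0.000  +0.000   -0.132  +0.062  -0.113  +0.063
     74  0.3895   +0.000  +0.039  +0.000  +0.000   -0.114  +0.054  +0.013  +0.099


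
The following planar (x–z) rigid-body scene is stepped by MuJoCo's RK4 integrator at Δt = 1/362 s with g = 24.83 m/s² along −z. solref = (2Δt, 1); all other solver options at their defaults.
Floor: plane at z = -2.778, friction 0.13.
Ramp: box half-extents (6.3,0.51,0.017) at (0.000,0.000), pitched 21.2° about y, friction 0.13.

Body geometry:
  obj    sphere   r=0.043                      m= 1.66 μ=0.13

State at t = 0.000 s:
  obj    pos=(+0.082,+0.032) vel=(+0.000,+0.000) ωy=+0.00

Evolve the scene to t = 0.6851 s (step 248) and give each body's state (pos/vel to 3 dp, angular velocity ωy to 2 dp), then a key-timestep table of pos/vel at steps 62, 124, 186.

State at t = 0.6851 s:
  obj    pos=(+1.486,-0.512) vel=(+4.097,-1.589) ωy=+102.16

Key-timestep trajectory:
   step    t(s)  obj.x    obj.z    obj.vx   obj.vz 
     62  0.1713   +0.170  -0.002  +1.024  -0.397
    124  0.3425   +0.433  -0.104  +2.049  -0.795
    186  0.5138   +0.872  -0.274  +3.073  -1.192


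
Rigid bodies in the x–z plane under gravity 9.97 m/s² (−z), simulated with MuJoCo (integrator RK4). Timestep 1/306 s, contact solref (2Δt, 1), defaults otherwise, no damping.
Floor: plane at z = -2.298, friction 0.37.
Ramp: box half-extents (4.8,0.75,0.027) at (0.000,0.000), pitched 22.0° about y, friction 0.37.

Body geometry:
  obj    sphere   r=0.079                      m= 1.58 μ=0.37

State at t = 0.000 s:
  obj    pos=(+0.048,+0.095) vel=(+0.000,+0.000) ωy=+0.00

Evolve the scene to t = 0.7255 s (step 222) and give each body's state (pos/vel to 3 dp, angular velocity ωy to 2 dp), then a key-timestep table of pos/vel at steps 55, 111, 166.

State at t = 0.7255 s:
  obj    pos=(+0.699,-0.168) vel=(+1.795,-0.725) ωy=+24.50

Key-timestep trajectory:
   step    t(s)  obj.x    obj.z    obj.vx   obj.vz 
     55  0.1797   +0.088  +0.079  +0.445  -0.180
    111  0.3627   +0.211  +0.029  +0.897  -0.363
    166  0.5425   +0.412  -0.052  +1.342  -0.542


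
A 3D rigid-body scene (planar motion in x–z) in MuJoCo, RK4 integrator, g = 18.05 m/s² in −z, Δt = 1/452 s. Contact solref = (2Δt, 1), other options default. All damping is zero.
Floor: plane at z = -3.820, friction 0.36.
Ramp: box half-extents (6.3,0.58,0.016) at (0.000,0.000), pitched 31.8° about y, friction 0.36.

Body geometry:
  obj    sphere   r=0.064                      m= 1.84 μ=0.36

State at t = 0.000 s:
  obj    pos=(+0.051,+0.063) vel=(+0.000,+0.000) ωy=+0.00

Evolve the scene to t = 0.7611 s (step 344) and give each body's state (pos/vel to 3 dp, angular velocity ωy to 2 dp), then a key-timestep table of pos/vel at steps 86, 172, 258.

State at t = 0.7611 s:
  obj    pos=(+1.723,-0.974) vel=(+4.395,-2.725) ωy=+80.78

Key-timestep trajectory:
   step    t(s)  obj.x    obj.z    obj.vx   obj.vz 
     86  0.1903   +0.155  -0.002  +1.099  -0.681
    172  0.3805   +0.469  -0.197  +2.197  -1.362
    258  0.5708   +0.992  -0.521  +3.296  -2.044


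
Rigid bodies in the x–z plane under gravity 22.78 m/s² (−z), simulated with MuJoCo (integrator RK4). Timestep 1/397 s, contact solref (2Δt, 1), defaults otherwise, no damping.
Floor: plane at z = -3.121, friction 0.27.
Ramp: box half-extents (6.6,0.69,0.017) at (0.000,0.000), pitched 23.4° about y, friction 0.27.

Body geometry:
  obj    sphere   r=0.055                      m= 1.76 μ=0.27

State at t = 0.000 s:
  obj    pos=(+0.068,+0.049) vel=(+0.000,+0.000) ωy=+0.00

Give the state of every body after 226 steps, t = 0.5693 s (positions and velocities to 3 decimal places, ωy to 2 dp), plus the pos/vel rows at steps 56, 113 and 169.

State at t = 0.5693 s:
  obj    pos=(+1.029,-0.367) vel=(+3.376,-1.461) ωy=+66.88

Key-timestep trajectory:
   step    t(s)  obj.x    obj.z    obj.vx   obj.vz 
     56  0.1411   +0.127  +0.023  +0.837  -0.362
    113  0.2846   +0.308  -0.055  +1.688  -0.731
    169  0.4257   +0.605  -0.184  +2.525  -1.093


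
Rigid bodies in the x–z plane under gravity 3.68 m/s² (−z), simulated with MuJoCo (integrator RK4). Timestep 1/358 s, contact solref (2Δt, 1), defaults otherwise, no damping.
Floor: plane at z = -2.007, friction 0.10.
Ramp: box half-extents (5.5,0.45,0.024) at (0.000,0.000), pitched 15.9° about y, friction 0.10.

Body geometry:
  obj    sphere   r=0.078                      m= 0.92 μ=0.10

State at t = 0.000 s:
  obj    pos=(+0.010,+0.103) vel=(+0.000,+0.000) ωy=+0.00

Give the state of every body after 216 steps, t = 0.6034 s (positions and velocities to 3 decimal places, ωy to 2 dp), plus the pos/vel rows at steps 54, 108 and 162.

State at t = 0.6034 s:
  obj    pos=(+0.136,+0.067) vel=(+0.418,-0.119) ωy=+5.57

Key-timestep trajectory:
   step    t(s)  obj.x    obj.z    obj.vx   obj.vz 
     54  0.1508   +0.018  +0.101  +0.105  -0.030
    108  0.3017   +0.042  +0.094  +0.209  -0.060
    162  0.4525   +0.081  +0.083  +0.313  -0.089
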